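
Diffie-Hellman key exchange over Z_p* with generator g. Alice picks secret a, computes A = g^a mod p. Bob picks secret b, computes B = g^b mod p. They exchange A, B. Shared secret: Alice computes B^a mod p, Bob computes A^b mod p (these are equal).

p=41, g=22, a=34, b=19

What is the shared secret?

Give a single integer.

A = 22^34 mod 41  (bits of 34 = 100010)
  bit 0 = 1: r = r^2 * 22 mod 41 = 1^2 * 22 = 1*22 = 22
  bit 1 = 0: r = r^2 mod 41 = 22^2 = 33
  bit 2 = 0: r = r^2 mod 41 = 33^2 = 23
  bit 3 = 0: r = r^2 mod 41 = 23^2 = 37
  bit 4 = 1: r = r^2 * 22 mod 41 = 37^2 * 22 = 16*22 = 24
  bit 5 = 0: r = r^2 mod 41 = 24^2 = 2
  -> A = 2
B = 22^19 mod 41  (bits of 19 = 10011)
  bit 0 = 1: r = r^2 * 22 mod 41 = 1^2 * 22 = 1*22 = 22
  bit 1 = 0: r = r^2 mod 41 = 22^2 = 33
  bit 2 = 0: r = r^2 mod 41 = 33^2 = 23
  bit 3 = 1: r = r^2 * 22 mod 41 = 23^2 * 22 = 37*22 = 35
  bit 4 = 1: r = r^2 * 22 mod 41 = 35^2 * 22 = 36*22 = 13
  -> B = 13
s = B^a = 13^34 mod 41  (bits of 34 = 100010)
  bit 0 = 1: r = r^2 * 13 mod 41 = 1^2 * 13 = 1*13 = 13
  bit 1 = 0: r = r^2 mod 41 = 13^2 = 5
  bit 2 = 0: r = r^2 mod 41 = 5^2 = 25
  bit 3 = 0: r = r^2 mod 41 = 25^2 = 10
  bit 4 = 1: r = r^2 * 13 mod 41 = 10^2 * 13 = 18*13 = 29
  bit 5 = 0: r = r^2 mod 41 = 29^2 = 21
  -> s = B^a = 21

Answer: 21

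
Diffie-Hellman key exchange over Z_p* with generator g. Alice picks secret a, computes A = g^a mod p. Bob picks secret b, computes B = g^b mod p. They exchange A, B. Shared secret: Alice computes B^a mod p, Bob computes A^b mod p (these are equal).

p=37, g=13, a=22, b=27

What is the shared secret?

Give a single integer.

Answer: 36

Derivation:
A = 13^22 mod 37  (bits of 22 = 10110)
  bit 0 = 1: r = r^2 * 13 mod 37 = 1^2 * 13 = 1*13 = 13
  bit 1 = 0: r = r^2 mod 37 = 13^2 = 21
  bit 2 = 1: r = r^2 * 13 mod 37 = 21^2 * 13 = 34*13 = 35
  bit 3 = 1: r = r^2 * 13 mod 37 = 35^2 * 13 = 4*13 = 15
  bit 4 = 0: r = r^2 mod 37 = 15^2 = 3
  -> A = 3
B = 13^27 mod 37  (bits of 27 = 11011)
  bit 0 = 1: r = r^2 * 13 mod 37 = 1^2 * 13 = 1*13 = 13
  bit 1 = 1: r = r^2 * 13 mod 37 = 13^2 * 13 = 21*13 = 14
  bit 2 = 0: r = r^2 mod 37 = 14^2 = 11
  bit 3 = 1: r = r^2 * 13 mod 37 = 11^2 * 13 = 10*13 = 19
  bit 4 = 1: r = r^2 * 13 mod 37 = 19^2 * 13 = 28*13 = 31
  -> B = 31
s = B^a = 31^22 mod 37  (bits of 22 = 10110)
  bit 0 = 1: r = r^2 * 31 mod 37 = 1^2 * 31 = 1*31 = 31
  bit 1 = 0: r = r^2 mod 37 = 31^2 = 36
  bit 2 = 1: r = r^2 * 31 mod 37 = 36^2 * 31 = 1*31 = 31
  bit 3 = 1: r = r^2 * 31 mod 37 = 31^2 * 31 = 36*31 = 6
  bit 4 = 0: r = r^2 mod 37 = 6^2 = 36
  -> s = B^a = 36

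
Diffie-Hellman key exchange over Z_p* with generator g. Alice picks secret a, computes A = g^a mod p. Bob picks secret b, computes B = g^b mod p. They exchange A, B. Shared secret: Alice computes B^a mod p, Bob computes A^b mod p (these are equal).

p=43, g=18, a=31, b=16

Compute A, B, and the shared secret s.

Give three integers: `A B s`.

Answer: 26 9 14

Derivation:
A = 18^31 mod 43  (bits of 31 = 11111)
  bit 0 = 1: r = r^2 * 18 mod 43 = 1^2 * 18 = 1*18 = 18
  bit 1 = 1: r = r^2 * 18 mod 43 = 18^2 * 18 = 23*18 = 27
  bit 2 = 1: r = r^2 * 18 mod 43 = 27^2 * 18 = 41*18 = 7
  bit 3 = 1: r = r^2 * 18 mod 43 = 7^2 * 18 = 6*18 = 22
  bit 4 = 1: r = r^2 * 18 mod 43 = 22^2 * 18 = 11*18 = 26
  -> A = 26
B = 18^16 mod 43  (bits of 16 = 10000)
  bit 0 = 1: r = r^2 * 18 mod 43 = 1^2 * 18 = 1*18 = 18
  bit 1 = 0: r = r^2 mod 43 = 18^2 = 23
  bit 2 = 0: r = r^2 mod 43 = 23^2 = 13
  bit 3 = 0: r = r^2 mod 43 = 13^2 = 40
  bit 4 = 0: r = r^2 mod 43 = 40^2 = 9
  -> B = 9
s = B^a = 9^31 mod 43  (bits of 31 = 11111)
  bit 0 = 1: r = r^2 * 9 mod 43 = 1^2 * 9 = 1*9 = 9
  bit 1 = 1: r = r^2 * 9 mod 43 = 9^2 * 9 = 38*9 = 41
  bit 2 = 1: r = r^2 * 9 mod 43 = 41^2 * 9 = 4*9 = 36
  bit 3 = 1: r = r^2 * 9 mod 43 = 36^2 * 9 = 6*9 = 11
  bit 4 = 1: r = r^2 * 9 mod 43 = 11^2 * 9 = 35*9 = 14
  -> s = B^a = 14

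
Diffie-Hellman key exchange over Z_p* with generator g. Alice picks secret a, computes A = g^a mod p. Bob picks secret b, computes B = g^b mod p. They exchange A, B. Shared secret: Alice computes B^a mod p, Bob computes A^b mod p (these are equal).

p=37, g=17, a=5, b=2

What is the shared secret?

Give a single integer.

A = 17^5 mod 37  (bits of 5 = 101)
  bit 0 = 1: r = r^2 * 17 mod 37 = 1^2 * 17 = 1*17 = 17
  bit 1 = 0: r = r^2 mod 37 = 17^2 = 30
  bit 2 = 1: r = r^2 * 17 mod 37 = 30^2 * 17 = 12*17 = 19
  -> A = 19
B = 17^2 mod 37  (bits of 2 = 10)
  bit 0 = 1: r = r^2 * 17 mod 37 = 1^2 * 17 = 1*17 = 17
  bit 1 = 0: r = r^2 mod 37 = 17^2 = 30
  -> B = 30
s = B^a = 30^5 mod 37  (bits of 5 = 101)
  bit 0 = 1: r = r^2 * 30 mod 37 = 1^2 * 30 = 1*30 = 30
  bit 1 = 0: r = r^2 mod 37 = 30^2 = 12
  bit 2 = 1: r = r^2 * 30 mod 37 = 12^2 * 30 = 33*30 = 28
  -> s = B^a = 28

Answer: 28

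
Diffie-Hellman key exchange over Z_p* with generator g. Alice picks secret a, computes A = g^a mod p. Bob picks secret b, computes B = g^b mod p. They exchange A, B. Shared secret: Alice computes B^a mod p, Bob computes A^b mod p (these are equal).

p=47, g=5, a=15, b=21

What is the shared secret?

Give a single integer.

Answer: 30

Derivation:
A = 5^15 mod 47  (bits of 15 = 1111)
  bit 0 = 1: r = r^2 * 5 mod 47 = 1^2 * 5 = 1*5 = 5
  bit 1 = 1: r = r^2 * 5 mod 47 = 5^2 * 5 = 25*5 = 31
  bit 2 = 1: r = r^2 * 5 mod 47 = 31^2 * 5 = 21*5 = 11
  bit 3 = 1: r = r^2 * 5 mod 47 = 11^2 * 5 = 27*5 = 41
  -> A = 41
B = 5^21 mod 47  (bits of 21 = 10101)
  bit 0 = 1: r = r^2 * 5 mod 47 = 1^2 * 5 = 1*5 = 5
  bit 1 = 0: r = r^2 mod 47 = 5^2 = 25
  bit 2 = 1: r = r^2 * 5 mod 47 = 25^2 * 5 = 14*5 = 23
  bit 3 = 0: r = r^2 mod 47 = 23^2 = 12
  bit 4 = 1: r = r^2 * 5 mod 47 = 12^2 * 5 = 3*5 = 15
  -> B = 15
s = B^a = 15^15 mod 47  (bits of 15 = 1111)
  bit 0 = 1: r = r^2 * 15 mod 47 = 1^2 * 15 = 1*15 = 15
  bit 1 = 1: r = r^2 * 15 mod 47 = 15^2 * 15 = 37*15 = 38
  bit 2 = 1: r = r^2 * 15 mod 47 = 38^2 * 15 = 34*15 = 40
  bit 3 = 1: r = r^2 * 15 mod 47 = 40^2 * 15 = 2*15 = 30
  -> s = B^a = 30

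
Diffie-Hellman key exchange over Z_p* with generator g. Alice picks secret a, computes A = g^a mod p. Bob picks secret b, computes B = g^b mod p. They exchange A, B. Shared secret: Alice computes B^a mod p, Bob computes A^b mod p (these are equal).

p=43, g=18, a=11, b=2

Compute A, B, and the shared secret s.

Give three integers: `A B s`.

Answer: 5 23 25

Derivation:
A = 18^11 mod 43  (bits of 11 = 1011)
  bit 0 = 1: r = r^2 * 18 mod 43 = 1^2 * 18 = 1*18 = 18
  bit 1 = 0: r = r^2 mod 43 = 18^2 = 23
  bit 2 = 1: r = r^2 * 18 mod 43 = 23^2 * 18 = 13*18 = 19
  bit 3 = 1: r = r^2 * 18 mod 43 = 19^2 * 18 = 17*18 = 5
  -> A = 5
B = 18^2 mod 43  (bits of 2 = 10)
  bit 0 = 1: r = r^2 * 18 mod 43 = 1^2 * 18 = 1*18 = 18
  bit 1 = 0: r = r^2 mod 43 = 18^2 = 23
  -> B = 23
s = B^a = 23^11 mod 43  (bits of 11 = 1011)
  bit 0 = 1: r = r^2 * 23 mod 43 = 1^2 * 23 = 1*23 = 23
  bit 1 = 0: r = r^2 mod 43 = 23^2 = 13
  bit 2 = 1: r = r^2 * 23 mod 43 = 13^2 * 23 = 40*23 = 17
  bit 3 = 1: r = r^2 * 23 mod 43 = 17^2 * 23 = 31*23 = 25
  -> s = B^a = 25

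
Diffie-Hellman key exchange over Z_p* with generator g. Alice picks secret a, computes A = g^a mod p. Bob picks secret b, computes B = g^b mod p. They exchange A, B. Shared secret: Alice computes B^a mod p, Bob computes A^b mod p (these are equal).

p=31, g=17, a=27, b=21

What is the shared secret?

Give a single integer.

Answer: 29

Derivation:
A = 17^27 mod 31  (bits of 27 = 11011)
  bit 0 = 1: r = r^2 * 17 mod 31 = 1^2 * 17 = 1*17 = 17
  bit 1 = 1: r = r^2 * 17 mod 31 = 17^2 * 17 = 10*17 = 15
  bit 2 = 0: r = r^2 mod 31 = 15^2 = 8
  bit 3 = 1: r = r^2 * 17 mod 31 = 8^2 * 17 = 2*17 = 3
  bit 4 = 1: r = r^2 * 17 mod 31 = 3^2 * 17 = 9*17 = 29
  -> A = 29
B = 17^21 mod 31  (bits of 21 = 10101)
  bit 0 = 1: r = r^2 * 17 mod 31 = 1^2 * 17 = 1*17 = 17
  bit 1 = 0: r = r^2 mod 31 = 17^2 = 10
  bit 2 = 1: r = r^2 * 17 mod 31 = 10^2 * 17 = 7*17 = 26
  bit 3 = 0: r = r^2 mod 31 = 26^2 = 25
  bit 4 = 1: r = r^2 * 17 mod 31 = 25^2 * 17 = 5*17 = 23
  -> B = 23
s = B^a = 23^27 mod 31  (bits of 27 = 11011)
  bit 0 = 1: r = r^2 * 23 mod 31 = 1^2 * 23 = 1*23 = 23
  bit 1 = 1: r = r^2 * 23 mod 31 = 23^2 * 23 = 2*23 = 15
  bit 2 = 0: r = r^2 mod 31 = 15^2 = 8
  bit 3 = 1: r = r^2 * 23 mod 31 = 8^2 * 23 = 2*23 = 15
  bit 4 = 1: r = r^2 * 23 mod 31 = 15^2 * 23 = 8*23 = 29
  -> s = B^a = 29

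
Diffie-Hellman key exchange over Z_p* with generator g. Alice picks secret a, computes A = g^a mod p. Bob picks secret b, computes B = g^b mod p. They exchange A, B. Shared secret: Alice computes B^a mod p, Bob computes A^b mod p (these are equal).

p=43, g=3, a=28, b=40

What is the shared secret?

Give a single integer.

Answer: 6

Derivation:
A = 3^28 mod 43  (bits of 28 = 11100)
  bit 0 = 1: r = r^2 * 3 mod 43 = 1^2 * 3 = 1*3 = 3
  bit 1 = 1: r = r^2 * 3 mod 43 = 3^2 * 3 = 9*3 = 27
  bit 2 = 1: r = r^2 * 3 mod 43 = 27^2 * 3 = 41*3 = 37
  bit 3 = 0: r = r^2 mod 43 = 37^2 = 36
  bit 4 = 0: r = r^2 mod 43 = 36^2 = 6
  -> A = 6
B = 3^40 mod 43  (bits of 40 = 101000)
  bit 0 = 1: r = r^2 * 3 mod 43 = 1^2 * 3 = 1*3 = 3
  bit 1 = 0: r = r^2 mod 43 = 3^2 = 9
  bit 2 = 1: r = r^2 * 3 mod 43 = 9^2 * 3 = 38*3 = 28
  bit 3 = 0: r = r^2 mod 43 = 28^2 = 10
  bit 4 = 0: r = r^2 mod 43 = 10^2 = 14
  bit 5 = 0: r = r^2 mod 43 = 14^2 = 24
  -> B = 24
s = B^a = 24^28 mod 43  (bits of 28 = 11100)
  bit 0 = 1: r = r^2 * 24 mod 43 = 1^2 * 24 = 1*24 = 24
  bit 1 = 1: r = r^2 * 24 mod 43 = 24^2 * 24 = 17*24 = 21
  bit 2 = 1: r = r^2 * 24 mod 43 = 21^2 * 24 = 11*24 = 6
  bit 3 = 0: r = r^2 mod 43 = 6^2 = 36
  bit 4 = 0: r = r^2 mod 43 = 36^2 = 6
  -> s = B^a = 6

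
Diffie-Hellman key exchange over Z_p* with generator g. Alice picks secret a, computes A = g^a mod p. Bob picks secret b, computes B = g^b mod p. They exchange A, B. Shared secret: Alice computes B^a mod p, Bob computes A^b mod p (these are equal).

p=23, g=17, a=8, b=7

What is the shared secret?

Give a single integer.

A = 17^8 mod 23  (bits of 8 = 1000)
  bit 0 = 1: r = r^2 * 17 mod 23 = 1^2 * 17 = 1*17 = 17
  bit 1 = 0: r = r^2 mod 23 = 17^2 = 13
  bit 2 = 0: r = r^2 mod 23 = 13^2 = 8
  bit 3 = 0: r = r^2 mod 23 = 8^2 = 18
  -> A = 18
B = 17^7 mod 23  (bits of 7 = 111)
  bit 0 = 1: r = r^2 * 17 mod 23 = 1^2 * 17 = 1*17 = 17
  bit 1 = 1: r = r^2 * 17 mod 23 = 17^2 * 17 = 13*17 = 14
  bit 2 = 1: r = r^2 * 17 mod 23 = 14^2 * 17 = 12*17 = 20
  -> B = 20
s = B^a = 20^8 mod 23  (bits of 8 = 1000)
  bit 0 = 1: r = r^2 * 20 mod 23 = 1^2 * 20 = 1*20 = 20
  bit 1 = 0: r = r^2 mod 23 = 20^2 = 9
  bit 2 = 0: r = r^2 mod 23 = 9^2 = 12
  bit 3 = 0: r = r^2 mod 23 = 12^2 = 6
  -> s = B^a = 6

Answer: 6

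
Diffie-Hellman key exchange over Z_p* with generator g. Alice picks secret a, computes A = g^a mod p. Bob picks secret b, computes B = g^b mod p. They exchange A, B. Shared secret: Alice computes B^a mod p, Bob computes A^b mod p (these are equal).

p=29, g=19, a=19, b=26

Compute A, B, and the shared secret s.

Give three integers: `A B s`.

Answer: 8 9 5

Derivation:
A = 19^19 mod 29  (bits of 19 = 10011)
  bit 0 = 1: r = r^2 * 19 mod 29 = 1^2 * 19 = 1*19 = 19
  bit 1 = 0: r = r^2 mod 29 = 19^2 = 13
  bit 2 = 0: r = r^2 mod 29 = 13^2 = 24
  bit 3 = 1: r = r^2 * 19 mod 29 = 24^2 * 19 = 25*19 = 11
  bit 4 = 1: r = r^2 * 19 mod 29 = 11^2 * 19 = 5*19 = 8
  -> A = 8
B = 19^26 mod 29  (bits of 26 = 11010)
  bit 0 = 1: r = r^2 * 19 mod 29 = 1^2 * 19 = 1*19 = 19
  bit 1 = 1: r = r^2 * 19 mod 29 = 19^2 * 19 = 13*19 = 15
  bit 2 = 0: r = r^2 mod 29 = 15^2 = 22
  bit 3 = 1: r = r^2 * 19 mod 29 = 22^2 * 19 = 20*19 = 3
  bit 4 = 0: r = r^2 mod 29 = 3^2 = 9
  -> B = 9
s = B^a = 9^19 mod 29  (bits of 19 = 10011)
  bit 0 = 1: r = r^2 * 9 mod 29 = 1^2 * 9 = 1*9 = 9
  bit 1 = 0: r = r^2 mod 29 = 9^2 = 23
  bit 2 = 0: r = r^2 mod 29 = 23^2 = 7
  bit 3 = 1: r = r^2 * 9 mod 29 = 7^2 * 9 = 20*9 = 6
  bit 4 = 1: r = r^2 * 9 mod 29 = 6^2 * 9 = 7*9 = 5
  -> s = B^a = 5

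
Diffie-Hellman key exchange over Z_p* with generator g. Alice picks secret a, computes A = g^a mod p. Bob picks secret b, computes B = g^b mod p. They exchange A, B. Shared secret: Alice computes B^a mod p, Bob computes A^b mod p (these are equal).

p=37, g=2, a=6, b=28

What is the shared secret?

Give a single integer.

Answer: 10

Derivation:
A = 2^6 mod 37  (bits of 6 = 110)
  bit 0 = 1: r = r^2 * 2 mod 37 = 1^2 * 2 = 1*2 = 2
  bit 1 = 1: r = r^2 * 2 mod 37 = 2^2 * 2 = 4*2 = 8
  bit 2 = 0: r = r^2 mod 37 = 8^2 = 27
  -> A = 27
B = 2^28 mod 37  (bits of 28 = 11100)
  bit 0 = 1: r = r^2 * 2 mod 37 = 1^2 * 2 = 1*2 = 2
  bit 1 = 1: r = r^2 * 2 mod 37 = 2^2 * 2 = 4*2 = 8
  bit 2 = 1: r = r^2 * 2 mod 37 = 8^2 * 2 = 27*2 = 17
  bit 3 = 0: r = r^2 mod 37 = 17^2 = 30
  bit 4 = 0: r = r^2 mod 37 = 30^2 = 12
  -> B = 12
s = B^a = 12^6 mod 37  (bits of 6 = 110)
  bit 0 = 1: r = r^2 * 12 mod 37 = 1^2 * 12 = 1*12 = 12
  bit 1 = 1: r = r^2 * 12 mod 37 = 12^2 * 12 = 33*12 = 26
  bit 2 = 0: r = r^2 mod 37 = 26^2 = 10
  -> s = B^a = 10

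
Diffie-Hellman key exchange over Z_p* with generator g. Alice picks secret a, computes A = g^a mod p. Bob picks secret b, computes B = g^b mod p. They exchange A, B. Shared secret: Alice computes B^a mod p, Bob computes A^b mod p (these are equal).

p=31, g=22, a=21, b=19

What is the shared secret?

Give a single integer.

Answer: 27

Derivation:
A = 22^21 mod 31  (bits of 21 = 10101)
  bit 0 = 1: r = r^2 * 22 mod 31 = 1^2 * 22 = 1*22 = 22
  bit 1 = 0: r = r^2 mod 31 = 22^2 = 19
  bit 2 = 1: r = r^2 * 22 mod 31 = 19^2 * 22 = 20*22 = 6
  bit 3 = 0: r = r^2 mod 31 = 6^2 = 5
  bit 4 = 1: r = r^2 * 22 mod 31 = 5^2 * 22 = 25*22 = 23
  -> A = 23
B = 22^19 mod 31  (bits of 19 = 10011)
  bit 0 = 1: r = r^2 * 22 mod 31 = 1^2 * 22 = 1*22 = 22
  bit 1 = 0: r = r^2 mod 31 = 22^2 = 19
  bit 2 = 0: r = r^2 mod 31 = 19^2 = 20
  bit 3 = 1: r = r^2 * 22 mod 31 = 20^2 * 22 = 28*22 = 27
  bit 4 = 1: r = r^2 * 22 mod 31 = 27^2 * 22 = 16*22 = 11
  -> B = 11
s = B^a = 11^21 mod 31  (bits of 21 = 10101)
  bit 0 = 1: r = r^2 * 11 mod 31 = 1^2 * 11 = 1*11 = 11
  bit 1 = 0: r = r^2 mod 31 = 11^2 = 28
  bit 2 = 1: r = r^2 * 11 mod 31 = 28^2 * 11 = 9*11 = 6
  bit 3 = 0: r = r^2 mod 31 = 6^2 = 5
  bit 4 = 1: r = r^2 * 11 mod 31 = 5^2 * 11 = 25*11 = 27
  -> s = B^a = 27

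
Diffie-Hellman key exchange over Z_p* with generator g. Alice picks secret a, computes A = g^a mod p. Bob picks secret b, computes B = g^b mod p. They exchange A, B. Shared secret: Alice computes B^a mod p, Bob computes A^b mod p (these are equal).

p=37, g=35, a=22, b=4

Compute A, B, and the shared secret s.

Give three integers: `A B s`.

Answer: 21 16 9

Derivation:
A = 35^22 mod 37  (bits of 22 = 10110)
  bit 0 = 1: r = r^2 * 35 mod 37 = 1^2 * 35 = 1*35 = 35
  bit 1 = 0: r = r^2 mod 37 = 35^2 = 4
  bit 2 = 1: r = r^2 * 35 mod 37 = 4^2 * 35 = 16*35 = 5
  bit 3 = 1: r = r^2 * 35 mod 37 = 5^2 * 35 = 25*35 = 24
  bit 4 = 0: r = r^2 mod 37 = 24^2 = 21
  -> A = 21
B = 35^4 mod 37  (bits of 4 = 100)
  bit 0 = 1: r = r^2 * 35 mod 37 = 1^2 * 35 = 1*35 = 35
  bit 1 = 0: r = r^2 mod 37 = 35^2 = 4
  bit 2 = 0: r = r^2 mod 37 = 4^2 = 16
  -> B = 16
s = B^a = 16^22 mod 37  (bits of 22 = 10110)
  bit 0 = 1: r = r^2 * 16 mod 37 = 1^2 * 16 = 1*16 = 16
  bit 1 = 0: r = r^2 mod 37 = 16^2 = 34
  bit 2 = 1: r = r^2 * 16 mod 37 = 34^2 * 16 = 9*16 = 33
  bit 3 = 1: r = r^2 * 16 mod 37 = 33^2 * 16 = 16*16 = 34
  bit 4 = 0: r = r^2 mod 37 = 34^2 = 9
  -> s = B^a = 9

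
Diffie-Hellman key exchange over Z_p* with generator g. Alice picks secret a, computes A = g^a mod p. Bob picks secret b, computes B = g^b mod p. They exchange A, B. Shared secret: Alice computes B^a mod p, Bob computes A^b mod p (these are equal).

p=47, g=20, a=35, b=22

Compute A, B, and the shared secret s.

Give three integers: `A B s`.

Answer: 11 7 17

Derivation:
A = 20^35 mod 47  (bits of 35 = 100011)
  bit 0 = 1: r = r^2 * 20 mod 47 = 1^2 * 20 = 1*20 = 20
  bit 1 = 0: r = r^2 mod 47 = 20^2 = 24
  bit 2 = 0: r = r^2 mod 47 = 24^2 = 12
  bit 3 = 0: r = r^2 mod 47 = 12^2 = 3
  bit 4 = 1: r = r^2 * 20 mod 47 = 3^2 * 20 = 9*20 = 39
  bit 5 = 1: r = r^2 * 20 mod 47 = 39^2 * 20 = 17*20 = 11
  -> A = 11
B = 20^22 mod 47  (bits of 22 = 10110)
  bit 0 = 1: r = r^2 * 20 mod 47 = 1^2 * 20 = 1*20 = 20
  bit 1 = 0: r = r^2 mod 47 = 20^2 = 24
  bit 2 = 1: r = r^2 * 20 mod 47 = 24^2 * 20 = 12*20 = 5
  bit 3 = 1: r = r^2 * 20 mod 47 = 5^2 * 20 = 25*20 = 30
  bit 4 = 0: r = r^2 mod 47 = 30^2 = 7
  -> B = 7
s = B^a = 7^35 mod 47  (bits of 35 = 100011)
  bit 0 = 1: r = r^2 * 7 mod 47 = 1^2 * 7 = 1*7 = 7
  bit 1 = 0: r = r^2 mod 47 = 7^2 = 2
  bit 2 = 0: r = r^2 mod 47 = 2^2 = 4
  bit 3 = 0: r = r^2 mod 47 = 4^2 = 16
  bit 4 = 1: r = r^2 * 7 mod 47 = 16^2 * 7 = 21*7 = 6
  bit 5 = 1: r = r^2 * 7 mod 47 = 6^2 * 7 = 36*7 = 17
  -> s = B^a = 17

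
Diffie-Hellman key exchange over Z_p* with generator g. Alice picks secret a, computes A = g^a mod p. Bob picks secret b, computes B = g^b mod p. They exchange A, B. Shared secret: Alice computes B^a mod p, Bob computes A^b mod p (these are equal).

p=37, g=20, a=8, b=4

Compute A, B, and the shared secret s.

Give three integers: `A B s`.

Answer: 33 12 34

Derivation:
A = 20^8 mod 37  (bits of 8 = 1000)
  bit 0 = 1: r = r^2 * 20 mod 37 = 1^2 * 20 = 1*20 = 20
  bit 1 = 0: r = r^2 mod 37 = 20^2 = 30
  bit 2 = 0: r = r^2 mod 37 = 30^2 = 12
  bit 3 = 0: r = r^2 mod 37 = 12^2 = 33
  -> A = 33
B = 20^4 mod 37  (bits of 4 = 100)
  bit 0 = 1: r = r^2 * 20 mod 37 = 1^2 * 20 = 1*20 = 20
  bit 1 = 0: r = r^2 mod 37 = 20^2 = 30
  bit 2 = 0: r = r^2 mod 37 = 30^2 = 12
  -> B = 12
s = B^a = 12^8 mod 37  (bits of 8 = 1000)
  bit 0 = 1: r = r^2 * 12 mod 37 = 1^2 * 12 = 1*12 = 12
  bit 1 = 0: r = r^2 mod 37 = 12^2 = 33
  bit 2 = 0: r = r^2 mod 37 = 33^2 = 16
  bit 3 = 0: r = r^2 mod 37 = 16^2 = 34
  -> s = B^a = 34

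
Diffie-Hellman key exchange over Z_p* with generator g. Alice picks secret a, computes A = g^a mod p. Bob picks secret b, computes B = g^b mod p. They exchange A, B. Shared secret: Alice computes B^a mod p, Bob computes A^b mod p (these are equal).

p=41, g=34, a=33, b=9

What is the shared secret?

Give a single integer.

A = 34^33 mod 41  (bits of 33 = 100001)
  bit 0 = 1: r = r^2 * 34 mod 41 = 1^2 * 34 = 1*34 = 34
  bit 1 = 0: r = r^2 mod 41 = 34^2 = 8
  bit 2 = 0: r = r^2 mod 41 = 8^2 = 23
  bit 3 = 0: r = r^2 mod 41 = 23^2 = 37
  bit 4 = 0: r = r^2 mod 41 = 37^2 = 16
  bit 5 = 1: r = r^2 * 34 mod 41 = 16^2 * 34 = 10*34 = 12
  -> A = 12
B = 34^9 mod 41  (bits of 9 = 1001)
  bit 0 = 1: r = r^2 * 34 mod 41 = 1^2 * 34 = 1*34 = 34
  bit 1 = 0: r = r^2 mod 41 = 34^2 = 8
  bit 2 = 0: r = r^2 mod 41 = 8^2 = 23
  bit 3 = 1: r = r^2 * 34 mod 41 = 23^2 * 34 = 37*34 = 28
  -> B = 28
s = B^a = 28^33 mod 41  (bits of 33 = 100001)
  bit 0 = 1: r = r^2 * 28 mod 41 = 1^2 * 28 = 1*28 = 28
  bit 1 = 0: r = r^2 mod 41 = 28^2 = 5
  bit 2 = 0: r = r^2 mod 41 = 5^2 = 25
  bit 3 = 0: r = r^2 mod 41 = 25^2 = 10
  bit 4 = 0: r = r^2 mod 41 = 10^2 = 18
  bit 5 = 1: r = r^2 * 28 mod 41 = 18^2 * 28 = 37*28 = 11
  -> s = B^a = 11

Answer: 11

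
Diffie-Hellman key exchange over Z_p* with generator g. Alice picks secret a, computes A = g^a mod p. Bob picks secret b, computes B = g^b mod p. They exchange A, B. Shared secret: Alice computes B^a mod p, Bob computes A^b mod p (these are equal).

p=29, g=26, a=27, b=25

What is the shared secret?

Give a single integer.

A = 26^27 mod 29  (bits of 27 = 11011)
  bit 0 = 1: r = r^2 * 26 mod 29 = 1^2 * 26 = 1*26 = 26
  bit 1 = 1: r = r^2 * 26 mod 29 = 26^2 * 26 = 9*26 = 2
  bit 2 = 0: r = r^2 mod 29 = 2^2 = 4
  bit 3 = 1: r = r^2 * 26 mod 29 = 4^2 * 26 = 16*26 = 10
  bit 4 = 1: r = r^2 * 26 mod 29 = 10^2 * 26 = 13*26 = 19
  -> A = 19
B = 26^25 mod 29  (bits of 25 = 11001)
  bit 0 = 1: r = r^2 * 26 mod 29 = 1^2 * 26 = 1*26 = 26
  bit 1 = 1: r = r^2 * 26 mod 29 = 26^2 * 26 = 9*26 = 2
  bit 2 = 0: r = r^2 mod 29 = 2^2 = 4
  bit 3 = 0: r = r^2 mod 29 = 4^2 = 16
  bit 4 = 1: r = r^2 * 26 mod 29 = 16^2 * 26 = 24*26 = 15
  -> B = 15
s = B^a = 15^27 mod 29  (bits of 27 = 11011)
  bit 0 = 1: r = r^2 * 15 mod 29 = 1^2 * 15 = 1*15 = 15
  bit 1 = 1: r = r^2 * 15 mod 29 = 15^2 * 15 = 22*15 = 11
  bit 2 = 0: r = r^2 mod 29 = 11^2 = 5
  bit 3 = 1: r = r^2 * 15 mod 29 = 5^2 * 15 = 25*15 = 27
  bit 4 = 1: r = r^2 * 15 mod 29 = 27^2 * 15 = 4*15 = 2
  -> s = B^a = 2

Answer: 2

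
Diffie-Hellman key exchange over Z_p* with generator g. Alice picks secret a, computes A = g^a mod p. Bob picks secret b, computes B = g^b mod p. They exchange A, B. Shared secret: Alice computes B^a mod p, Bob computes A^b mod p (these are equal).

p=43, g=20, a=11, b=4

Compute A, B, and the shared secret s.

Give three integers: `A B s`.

A = 20^11 mod 43  (bits of 11 = 1011)
  bit 0 = 1: r = r^2 * 20 mod 43 = 1^2 * 20 = 1*20 = 20
  bit 1 = 0: r = r^2 mod 43 = 20^2 = 13
  bit 2 = 1: r = r^2 * 20 mod 43 = 13^2 * 20 = 40*20 = 26
  bit 3 = 1: r = r^2 * 20 mod 43 = 26^2 * 20 = 31*20 = 18
  -> A = 18
B = 20^4 mod 43  (bits of 4 = 100)
  bit 0 = 1: r = r^2 * 20 mod 43 = 1^2 * 20 = 1*20 = 20
  bit 1 = 0: r = r^2 mod 43 = 20^2 = 13
  bit 2 = 0: r = r^2 mod 43 = 13^2 = 40
  -> B = 40
s = B^a = 40^11 mod 43  (bits of 11 = 1011)
  bit 0 = 1: r = r^2 * 40 mod 43 = 1^2 * 40 = 1*40 = 40
  bit 1 = 0: r = r^2 mod 43 = 40^2 = 9
  bit 2 = 1: r = r^2 * 40 mod 43 = 9^2 * 40 = 38*40 = 15
  bit 3 = 1: r = r^2 * 40 mod 43 = 15^2 * 40 = 10*40 = 13
  -> s = B^a = 13

Answer: 18 40 13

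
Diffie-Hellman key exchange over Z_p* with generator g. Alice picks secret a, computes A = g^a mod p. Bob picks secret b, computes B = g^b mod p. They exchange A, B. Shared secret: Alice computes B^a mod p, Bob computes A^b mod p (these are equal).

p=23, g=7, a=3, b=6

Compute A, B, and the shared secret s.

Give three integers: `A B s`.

Answer: 21 4 18

Derivation:
A = 7^3 mod 23  (bits of 3 = 11)
  bit 0 = 1: r = r^2 * 7 mod 23 = 1^2 * 7 = 1*7 = 7
  bit 1 = 1: r = r^2 * 7 mod 23 = 7^2 * 7 = 3*7 = 21
  -> A = 21
B = 7^6 mod 23  (bits of 6 = 110)
  bit 0 = 1: r = r^2 * 7 mod 23 = 1^2 * 7 = 1*7 = 7
  bit 1 = 1: r = r^2 * 7 mod 23 = 7^2 * 7 = 3*7 = 21
  bit 2 = 0: r = r^2 mod 23 = 21^2 = 4
  -> B = 4
s = B^a = 4^3 mod 23  (bits of 3 = 11)
  bit 0 = 1: r = r^2 * 4 mod 23 = 1^2 * 4 = 1*4 = 4
  bit 1 = 1: r = r^2 * 4 mod 23 = 4^2 * 4 = 16*4 = 18
  -> s = B^a = 18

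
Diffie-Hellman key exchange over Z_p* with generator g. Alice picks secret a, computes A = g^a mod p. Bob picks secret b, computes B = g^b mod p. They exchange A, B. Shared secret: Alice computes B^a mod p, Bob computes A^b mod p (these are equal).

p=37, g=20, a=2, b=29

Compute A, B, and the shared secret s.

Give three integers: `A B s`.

A = 20^2 mod 37  (bits of 2 = 10)
  bit 0 = 1: r = r^2 * 20 mod 37 = 1^2 * 20 = 1*20 = 20
  bit 1 = 0: r = r^2 mod 37 = 20^2 = 30
  -> A = 30
B = 20^29 mod 37  (bits of 29 = 11101)
  bit 0 = 1: r = r^2 * 20 mod 37 = 1^2 * 20 = 1*20 = 20
  bit 1 = 1: r = r^2 * 20 mod 37 = 20^2 * 20 = 30*20 = 8
  bit 2 = 1: r = r^2 * 20 mod 37 = 8^2 * 20 = 27*20 = 22
  bit 3 = 0: r = r^2 mod 37 = 22^2 = 3
  bit 4 = 1: r = r^2 * 20 mod 37 = 3^2 * 20 = 9*20 = 32
  -> B = 32
s = B^a = 32^2 mod 37  (bits of 2 = 10)
  bit 0 = 1: r = r^2 * 32 mod 37 = 1^2 * 32 = 1*32 = 32
  bit 1 = 0: r = r^2 mod 37 = 32^2 = 25
  -> s = B^a = 25

Answer: 30 32 25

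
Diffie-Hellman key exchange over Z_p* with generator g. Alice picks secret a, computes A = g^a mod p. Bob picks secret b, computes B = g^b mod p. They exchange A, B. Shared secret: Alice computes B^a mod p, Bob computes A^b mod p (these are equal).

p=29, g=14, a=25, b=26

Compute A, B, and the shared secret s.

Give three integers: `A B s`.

Answer: 21 4 5

Derivation:
A = 14^25 mod 29  (bits of 25 = 11001)
  bit 0 = 1: r = r^2 * 14 mod 29 = 1^2 * 14 = 1*14 = 14
  bit 1 = 1: r = r^2 * 14 mod 29 = 14^2 * 14 = 22*14 = 18
  bit 2 = 0: r = r^2 mod 29 = 18^2 = 5
  bit 3 = 0: r = r^2 mod 29 = 5^2 = 25
  bit 4 = 1: r = r^2 * 14 mod 29 = 25^2 * 14 = 16*14 = 21
  -> A = 21
B = 14^26 mod 29  (bits of 26 = 11010)
  bit 0 = 1: r = r^2 * 14 mod 29 = 1^2 * 14 = 1*14 = 14
  bit 1 = 1: r = r^2 * 14 mod 29 = 14^2 * 14 = 22*14 = 18
  bit 2 = 0: r = r^2 mod 29 = 18^2 = 5
  bit 3 = 1: r = r^2 * 14 mod 29 = 5^2 * 14 = 25*14 = 2
  bit 4 = 0: r = r^2 mod 29 = 2^2 = 4
  -> B = 4
s = B^a = 4^25 mod 29  (bits of 25 = 11001)
  bit 0 = 1: r = r^2 * 4 mod 29 = 1^2 * 4 = 1*4 = 4
  bit 1 = 1: r = r^2 * 4 mod 29 = 4^2 * 4 = 16*4 = 6
  bit 2 = 0: r = r^2 mod 29 = 6^2 = 7
  bit 3 = 0: r = r^2 mod 29 = 7^2 = 20
  bit 4 = 1: r = r^2 * 4 mod 29 = 20^2 * 4 = 23*4 = 5
  -> s = B^a = 5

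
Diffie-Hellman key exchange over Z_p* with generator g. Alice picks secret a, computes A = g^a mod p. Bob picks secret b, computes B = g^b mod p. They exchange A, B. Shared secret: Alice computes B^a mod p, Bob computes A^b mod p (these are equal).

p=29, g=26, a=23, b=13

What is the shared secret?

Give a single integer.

Answer: 11

Derivation:
A = 26^23 mod 29  (bits of 23 = 10111)
  bit 0 = 1: r = r^2 * 26 mod 29 = 1^2 * 26 = 1*26 = 26
  bit 1 = 0: r = r^2 mod 29 = 26^2 = 9
  bit 2 = 1: r = r^2 * 26 mod 29 = 9^2 * 26 = 23*26 = 18
  bit 3 = 1: r = r^2 * 26 mod 29 = 18^2 * 26 = 5*26 = 14
  bit 4 = 1: r = r^2 * 26 mod 29 = 14^2 * 26 = 22*26 = 21
  -> A = 21
B = 26^13 mod 29  (bits of 13 = 1101)
  bit 0 = 1: r = r^2 * 26 mod 29 = 1^2 * 26 = 1*26 = 26
  bit 1 = 1: r = r^2 * 26 mod 29 = 26^2 * 26 = 9*26 = 2
  bit 2 = 0: r = r^2 mod 29 = 2^2 = 4
  bit 3 = 1: r = r^2 * 26 mod 29 = 4^2 * 26 = 16*26 = 10
  -> B = 10
s = B^a = 10^23 mod 29  (bits of 23 = 10111)
  bit 0 = 1: r = r^2 * 10 mod 29 = 1^2 * 10 = 1*10 = 10
  bit 1 = 0: r = r^2 mod 29 = 10^2 = 13
  bit 2 = 1: r = r^2 * 10 mod 29 = 13^2 * 10 = 24*10 = 8
  bit 3 = 1: r = r^2 * 10 mod 29 = 8^2 * 10 = 6*10 = 2
  bit 4 = 1: r = r^2 * 10 mod 29 = 2^2 * 10 = 4*10 = 11
  -> s = B^a = 11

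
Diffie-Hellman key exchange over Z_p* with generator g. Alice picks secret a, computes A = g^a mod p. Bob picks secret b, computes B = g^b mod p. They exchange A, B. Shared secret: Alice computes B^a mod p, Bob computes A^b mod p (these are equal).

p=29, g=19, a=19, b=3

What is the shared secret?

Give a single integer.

A = 19^19 mod 29  (bits of 19 = 10011)
  bit 0 = 1: r = r^2 * 19 mod 29 = 1^2 * 19 = 1*19 = 19
  bit 1 = 0: r = r^2 mod 29 = 19^2 = 13
  bit 2 = 0: r = r^2 mod 29 = 13^2 = 24
  bit 3 = 1: r = r^2 * 19 mod 29 = 24^2 * 19 = 25*19 = 11
  bit 4 = 1: r = r^2 * 19 mod 29 = 11^2 * 19 = 5*19 = 8
  -> A = 8
B = 19^3 mod 29  (bits of 3 = 11)
  bit 0 = 1: r = r^2 * 19 mod 29 = 1^2 * 19 = 1*19 = 19
  bit 1 = 1: r = r^2 * 19 mod 29 = 19^2 * 19 = 13*19 = 15
  -> B = 15
s = B^a = 15^19 mod 29  (bits of 19 = 10011)
  bit 0 = 1: r = r^2 * 15 mod 29 = 1^2 * 15 = 1*15 = 15
  bit 1 = 0: r = r^2 mod 29 = 15^2 = 22
  bit 2 = 0: r = r^2 mod 29 = 22^2 = 20
  bit 3 = 1: r = r^2 * 15 mod 29 = 20^2 * 15 = 23*15 = 26
  bit 4 = 1: r = r^2 * 15 mod 29 = 26^2 * 15 = 9*15 = 19
  -> s = B^a = 19

Answer: 19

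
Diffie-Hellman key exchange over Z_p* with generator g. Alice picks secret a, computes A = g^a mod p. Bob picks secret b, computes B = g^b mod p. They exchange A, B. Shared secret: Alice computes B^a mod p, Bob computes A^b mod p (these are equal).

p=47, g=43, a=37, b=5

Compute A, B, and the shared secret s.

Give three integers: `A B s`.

Answer: 15 10 43

Derivation:
A = 43^37 mod 47  (bits of 37 = 100101)
  bit 0 = 1: r = r^2 * 43 mod 47 = 1^2 * 43 = 1*43 = 43
  bit 1 = 0: r = r^2 mod 47 = 43^2 = 16
  bit 2 = 0: r = r^2 mod 47 = 16^2 = 21
  bit 3 = 1: r = r^2 * 43 mod 47 = 21^2 * 43 = 18*43 = 22
  bit 4 = 0: r = r^2 mod 47 = 22^2 = 14
  bit 5 = 1: r = r^2 * 43 mod 47 = 14^2 * 43 = 8*43 = 15
  -> A = 15
B = 43^5 mod 47  (bits of 5 = 101)
  bit 0 = 1: r = r^2 * 43 mod 47 = 1^2 * 43 = 1*43 = 43
  bit 1 = 0: r = r^2 mod 47 = 43^2 = 16
  bit 2 = 1: r = r^2 * 43 mod 47 = 16^2 * 43 = 21*43 = 10
  -> B = 10
s = B^a = 10^37 mod 47  (bits of 37 = 100101)
  bit 0 = 1: r = r^2 * 10 mod 47 = 1^2 * 10 = 1*10 = 10
  bit 1 = 0: r = r^2 mod 47 = 10^2 = 6
  bit 2 = 0: r = r^2 mod 47 = 6^2 = 36
  bit 3 = 1: r = r^2 * 10 mod 47 = 36^2 * 10 = 27*10 = 35
  bit 4 = 0: r = r^2 mod 47 = 35^2 = 3
  bit 5 = 1: r = r^2 * 10 mod 47 = 3^2 * 10 = 9*10 = 43
  -> s = B^a = 43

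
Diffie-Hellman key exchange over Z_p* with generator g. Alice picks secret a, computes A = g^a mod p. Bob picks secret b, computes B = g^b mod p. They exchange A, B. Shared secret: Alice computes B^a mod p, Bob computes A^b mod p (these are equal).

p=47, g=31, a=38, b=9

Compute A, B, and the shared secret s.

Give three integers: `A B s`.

A = 31^38 mod 47  (bits of 38 = 100110)
  bit 0 = 1: r = r^2 * 31 mod 47 = 1^2 * 31 = 1*31 = 31
  bit 1 = 0: r = r^2 mod 47 = 31^2 = 21
  bit 2 = 0: r = r^2 mod 47 = 21^2 = 18
  bit 3 = 1: r = r^2 * 31 mod 47 = 18^2 * 31 = 42*31 = 33
  bit 4 = 1: r = r^2 * 31 mod 47 = 33^2 * 31 = 8*31 = 13
  bit 5 = 0: r = r^2 mod 47 = 13^2 = 28
  -> A = 28
B = 31^9 mod 47  (bits of 9 = 1001)
  bit 0 = 1: r = r^2 * 31 mod 47 = 1^2 * 31 = 1*31 = 31
  bit 1 = 0: r = r^2 mod 47 = 31^2 = 21
  bit 2 = 0: r = r^2 mod 47 = 21^2 = 18
  bit 3 = 1: r = r^2 * 31 mod 47 = 18^2 * 31 = 42*31 = 33
  -> B = 33
s = B^a = 33^38 mod 47  (bits of 38 = 100110)
  bit 0 = 1: r = r^2 * 33 mod 47 = 1^2 * 33 = 1*33 = 33
  bit 1 = 0: r = r^2 mod 47 = 33^2 = 8
  bit 2 = 0: r = r^2 mod 47 = 8^2 = 17
  bit 3 = 1: r = r^2 * 33 mod 47 = 17^2 * 33 = 7*33 = 43
  bit 4 = 1: r = r^2 * 33 mod 47 = 43^2 * 33 = 16*33 = 11
  bit 5 = 0: r = r^2 mod 47 = 11^2 = 27
  -> s = B^a = 27

Answer: 28 33 27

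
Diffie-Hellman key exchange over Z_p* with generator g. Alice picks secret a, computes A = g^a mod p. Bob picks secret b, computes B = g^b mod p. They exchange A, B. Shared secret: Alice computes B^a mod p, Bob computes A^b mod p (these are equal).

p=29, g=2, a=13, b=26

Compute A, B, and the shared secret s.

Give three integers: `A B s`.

Answer: 14 22 4

Derivation:
A = 2^13 mod 29  (bits of 13 = 1101)
  bit 0 = 1: r = r^2 * 2 mod 29 = 1^2 * 2 = 1*2 = 2
  bit 1 = 1: r = r^2 * 2 mod 29 = 2^2 * 2 = 4*2 = 8
  bit 2 = 0: r = r^2 mod 29 = 8^2 = 6
  bit 3 = 1: r = r^2 * 2 mod 29 = 6^2 * 2 = 7*2 = 14
  -> A = 14
B = 2^26 mod 29  (bits of 26 = 11010)
  bit 0 = 1: r = r^2 * 2 mod 29 = 1^2 * 2 = 1*2 = 2
  bit 1 = 1: r = r^2 * 2 mod 29 = 2^2 * 2 = 4*2 = 8
  bit 2 = 0: r = r^2 mod 29 = 8^2 = 6
  bit 3 = 1: r = r^2 * 2 mod 29 = 6^2 * 2 = 7*2 = 14
  bit 4 = 0: r = r^2 mod 29 = 14^2 = 22
  -> B = 22
s = B^a = 22^13 mod 29  (bits of 13 = 1101)
  bit 0 = 1: r = r^2 * 22 mod 29 = 1^2 * 22 = 1*22 = 22
  bit 1 = 1: r = r^2 * 22 mod 29 = 22^2 * 22 = 20*22 = 5
  bit 2 = 0: r = r^2 mod 29 = 5^2 = 25
  bit 3 = 1: r = r^2 * 22 mod 29 = 25^2 * 22 = 16*22 = 4
  -> s = B^a = 4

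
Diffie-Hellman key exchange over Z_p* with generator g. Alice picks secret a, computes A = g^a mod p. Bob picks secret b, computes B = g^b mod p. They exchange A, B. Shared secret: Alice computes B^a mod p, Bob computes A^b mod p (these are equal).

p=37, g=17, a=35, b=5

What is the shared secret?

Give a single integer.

A = 17^35 mod 37  (bits of 35 = 100011)
  bit 0 = 1: r = r^2 * 17 mod 37 = 1^2 * 17 = 1*17 = 17
  bit 1 = 0: r = r^2 mod 37 = 17^2 = 30
  bit 2 = 0: r = r^2 mod 37 = 30^2 = 12
  bit 3 = 0: r = r^2 mod 37 = 12^2 = 33
  bit 4 = 1: r = r^2 * 17 mod 37 = 33^2 * 17 = 16*17 = 13
  bit 5 = 1: r = r^2 * 17 mod 37 = 13^2 * 17 = 21*17 = 24
  -> A = 24
B = 17^5 mod 37  (bits of 5 = 101)
  bit 0 = 1: r = r^2 * 17 mod 37 = 1^2 * 17 = 1*17 = 17
  bit 1 = 0: r = r^2 mod 37 = 17^2 = 30
  bit 2 = 1: r = r^2 * 17 mod 37 = 30^2 * 17 = 12*17 = 19
  -> B = 19
s = B^a = 19^35 mod 37  (bits of 35 = 100011)
  bit 0 = 1: r = r^2 * 19 mod 37 = 1^2 * 19 = 1*19 = 19
  bit 1 = 0: r = r^2 mod 37 = 19^2 = 28
  bit 2 = 0: r = r^2 mod 37 = 28^2 = 7
  bit 3 = 0: r = r^2 mod 37 = 7^2 = 12
  bit 4 = 1: r = r^2 * 19 mod 37 = 12^2 * 19 = 33*19 = 35
  bit 5 = 1: r = r^2 * 19 mod 37 = 35^2 * 19 = 4*19 = 2
  -> s = B^a = 2

Answer: 2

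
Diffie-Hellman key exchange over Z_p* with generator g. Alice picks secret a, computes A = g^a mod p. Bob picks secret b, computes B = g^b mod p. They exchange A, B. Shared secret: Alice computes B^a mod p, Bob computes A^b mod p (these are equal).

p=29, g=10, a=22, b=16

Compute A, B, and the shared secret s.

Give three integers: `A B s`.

Answer: 4 16 16

Derivation:
A = 10^22 mod 29  (bits of 22 = 10110)
  bit 0 = 1: r = r^2 * 10 mod 29 = 1^2 * 10 = 1*10 = 10
  bit 1 = 0: r = r^2 mod 29 = 10^2 = 13
  bit 2 = 1: r = r^2 * 10 mod 29 = 13^2 * 10 = 24*10 = 8
  bit 3 = 1: r = r^2 * 10 mod 29 = 8^2 * 10 = 6*10 = 2
  bit 4 = 0: r = r^2 mod 29 = 2^2 = 4
  -> A = 4
B = 10^16 mod 29  (bits of 16 = 10000)
  bit 0 = 1: r = r^2 * 10 mod 29 = 1^2 * 10 = 1*10 = 10
  bit 1 = 0: r = r^2 mod 29 = 10^2 = 13
  bit 2 = 0: r = r^2 mod 29 = 13^2 = 24
  bit 3 = 0: r = r^2 mod 29 = 24^2 = 25
  bit 4 = 0: r = r^2 mod 29 = 25^2 = 16
  -> B = 16
s = B^a = 16^22 mod 29  (bits of 22 = 10110)
  bit 0 = 1: r = r^2 * 16 mod 29 = 1^2 * 16 = 1*16 = 16
  bit 1 = 0: r = r^2 mod 29 = 16^2 = 24
  bit 2 = 1: r = r^2 * 16 mod 29 = 24^2 * 16 = 25*16 = 23
  bit 3 = 1: r = r^2 * 16 mod 29 = 23^2 * 16 = 7*16 = 25
  bit 4 = 0: r = r^2 mod 29 = 25^2 = 16
  -> s = B^a = 16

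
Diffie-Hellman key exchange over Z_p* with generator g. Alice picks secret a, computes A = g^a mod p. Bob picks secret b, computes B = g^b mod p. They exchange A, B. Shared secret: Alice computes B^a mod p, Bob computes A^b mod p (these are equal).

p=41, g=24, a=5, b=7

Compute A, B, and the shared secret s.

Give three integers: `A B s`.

Answer: 14 28 3

Derivation:
A = 24^5 mod 41  (bits of 5 = 101)
  bit 0 = 1: r = r^2 * 24 mod 41 = 1^2 * 24 = 1*24 = 24
  bit 1 = 0: r = r^2 mod 41 = 24^2 = 2
  bit 2 = 1: r = r^2 * 24 mod 41 = 2^2 * 24 = 4*24 = 14
  -> A = 14
B = 24^7 mod 41  (bits of 7 = 111)
  bit 0 = 1: r = r^2 * 24 mod 41 = 1^2 * 24 = 1*24 = 24
  bit 1 = 1: r = r^2 * 24 mod 41 = 24^2 * 24 = 2*24 = 7
  bit 2 = 1: r = r^2 * 24 mod 41 = 7^2 * 24 = 8*24 = 28
  -> B = 28
s = B^a = 28^5 mod 41  (bits of 5 = 101)
  bit 0 = 1: r = r^2 * 28 mod 41 = 1^2 * 28 = 1*28 = 28
  bit 1 = 0: r = r^2 mod 41 = 28^2 = 5
  bit 2 = 1: r = r^2 * 28 mod 41 = 5^2 * 28 = 25*28 = 3
  -> s = B^a = 3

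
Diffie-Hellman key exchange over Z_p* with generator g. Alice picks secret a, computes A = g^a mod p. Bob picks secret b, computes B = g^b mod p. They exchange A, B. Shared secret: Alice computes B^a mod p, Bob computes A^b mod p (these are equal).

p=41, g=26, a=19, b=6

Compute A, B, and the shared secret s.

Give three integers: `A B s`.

Answer: 11 5 33

Derivation:
A = 26^19 mod 41  (bits of 19 = 10011)
  bit 0 = 1: r = r^2 * 26 mod 41 = 1^2 * 26 = 1*26 = 26
  bit 1 = 0: r = r^2 mod 41 = 26^2 = 20
  bit 2 = 0: r = r^2 mod 41 = 20^2 = 31
  bit 3 = 1: r = r^2 * 26 mod 41 = 31^2 * 26 = 18*26 = 17
  bit 4 = 1: r = r^2 * 26 mod 41 = 17^2 * 26 = 2*26 = 11
  -> A = 11
B = 26^6 mod 41  (bits of 6 = 110)
  bit 0 = 1: r = r^2 * 26 mod 41 = 1^2 * 26 = 1*26 = 26
  bit 1 = 1: r = r^2 * 26 mod 41 = 26^2 * 26 = 20*26 = 28
  bit 2 = 0: r = r^2 mod 41 = 28^2 = 5
  -> B = 5
s = B^a = 5^19 mod 41  (bits of 19 = 10011)
  bit 0 = 1: r = r^2 * 5 mod 41 = 1^2 * 5 = 1*5 = 5
  bit 1 = 0: r = r^2 mod 41 = 5^2 = 25
  bit 2 = 0: r = r^2 mod 41 = 25^2 = 10
  bit 3 = 1: r = r^2 * 5 mod 41 = 10^2 * 5 = 18*5 = 8
  bit 4 = 1: r = r^2 * 5 mod 41 = 8^2 * 5 = 23*5 = 33
  -> s = B^a = 33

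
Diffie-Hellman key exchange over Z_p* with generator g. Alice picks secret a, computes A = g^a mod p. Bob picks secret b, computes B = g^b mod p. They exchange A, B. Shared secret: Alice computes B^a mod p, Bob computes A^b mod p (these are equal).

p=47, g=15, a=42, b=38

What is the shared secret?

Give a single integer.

Answer: 24

Derivation:
A = 15^42 mod 47  (bits of 42 = 101010)
  bit 0 = 1: r = r^2 * 15 mod 47 = 1^2 * 15 = 1*15 = 15
  bit 1 = 0: r = r^2 mod 47 = 15^2 = 37
  bit 2 = 1: r = r^2 * 15 mod 47 = 37^2 * 15 = 6*15 = 43
  bit 3 = 0: r = r^2 mod 47 = 43^2 = 16
  bit 4 = 1: r = r^2 * 15 mod 47 = 16^2 * 15 = 21*15 = 33
  bit 5 = 0: r = r^2 mod 47 = 33^2 = 8
  -> A = 8
B = 15^38 mod 47  (bits of 38 = 100110)
  bit 0 = 1: r = r^2 * 15 mod 47 = 1^2 * 15 = 1*15 = 15
  bit 1 = 0: r = r^2 mod 47 = 15^2 = 37
  bit 2 = 0: r = r^2 mod 47 = 37^2 = 6
  bit 3 = 1: r = r^2 * 15 mod 47 = 6^2 * 15 = 36*15 = 23
  bit 4 = 1: r = r^2 * 15 mod 47 = 23^2 * 15 = 12*15 = 39
  bit 5 = 0: r = r^2 mod 47 = 39^2 = 17
  -> B = 17
s = B^a = 17^42 mod 47  (bits of 42 = 101010)
  bit 0 = 1: r = r^2 * 17 mod 47 = 1^2 * 17 = 1*17 = 17
  bit 1 = 0: r = r^2 mod 47 = 17^2 = 7
  bit 2 = 1: r = r^2 * 17 mod 47 = 7^2 * 17 = 2*17 = 34
  bit 3 = 0: r = r^2 mod 47 = 34^2 = 28
  bit 4 = 1: r = r^2 * 17 mod 47 = 28^2 * 17 = 32*17 = 27
  bit 5 = 0: r = r^2 mod 47 = 27^2 = 24
  -> s = B^a = 24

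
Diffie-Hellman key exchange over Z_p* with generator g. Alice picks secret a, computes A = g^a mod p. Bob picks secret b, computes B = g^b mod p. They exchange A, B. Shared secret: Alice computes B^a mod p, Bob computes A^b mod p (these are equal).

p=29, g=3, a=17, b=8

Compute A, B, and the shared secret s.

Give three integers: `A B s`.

A = 3^17 mod 29  (bits of 17 = 10001)
  bit 0 = 1: r = r^2 * 3 mod 29 = 1^2 * 3 = 1*3 = 3
  bit 1 = 0: r = r^2 mod 29 = 3^2 = 9
  bit 2 = 0: r = r^2 mod 29 = 9^2 = 23
  bit 3 = 0: r = r^2 mod 29 = 23^2 = 7
  bit 4 = 1: r = r^2 * 3 mod 29 = 7^2 * 3 = 20*3 = 2
  -> A = 2
B = 3^8 mod 29  (bits of 8 = 1000)
  bit 0 = 1: r = r^2 * 3 mod 29 = 1^2 * 3 = 1*3 = 3
  bit 1 = 0: r = r^2 mod 29 = 3^2 = 9
  bit 2 = 0: r = r^2 mod 29 = 9^2 = 23
  bit 3 = 0: r = r^2 mod 29 = 23^2 = 7
  -> B = 7
s = B^a = 7^17 mod 29  (bits of 17 = 10001)
  bit 0 = 1: r = r^2 * 7 mod 29 = 1^2 * 7 = 1*7 = 7
  bit 1 = 0: r = r^2 mod 29 = 7^2 = 20
  bit 2 = 0: r = r^2 mod 29 = 20^2 = 23
  bit 3 = 0: r = r^2 mod 29 = 23^2 = 7
  bit 4 = 1: r = r^2 * 7 mod 29 = 7^2 * 7 = 20*7 = 24
  -> s = B^a = 24

Answer: 2 7 24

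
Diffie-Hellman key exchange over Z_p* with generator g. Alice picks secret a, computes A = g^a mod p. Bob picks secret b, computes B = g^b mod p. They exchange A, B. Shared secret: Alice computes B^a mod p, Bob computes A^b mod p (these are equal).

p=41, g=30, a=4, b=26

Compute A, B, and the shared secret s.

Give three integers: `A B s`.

Answer: 4 8 37

Derivation:
A = 30^4 mod 41  (bits of 4 = 100)
  bit 0 = 1: r = r^2 * 30 mod 41 = 1^2 * 30 = 1*30 = 30
  bit 1 = 0: r = r^2 mod 41 = 30^2 = 39
  bit 2 = 0: r = r^2 mod 41 = 39^2 = 4
  -> A = 4
B = 30^26 mod 41  (bits of 26 = 11010)
  bit 0 = 1: r = r^2 * 30 mod 41 = 1^2 * 30 = 1*30 = 30
  bit 1 = 1: r = r^2 * 30 mod 41 = 30^2 * 30 = 39*30 = 22
  bit 2 = 0: r = r^2 mod 41 = 22^2 = 33
  bit 3 = 1: r = r^2 * 30 mod 41 = 33^2 * 30 = 23*30 = 34
  bit 4 = 0: r = r^2 mod 41 = 34^2 = 8
  -> B = 8
s = B^a = 8^4 mod 41  (bits of 4 = 100)
  bit 0 = 1: r = r^2 * 8 mod 41 = 1^2 * 8 = 1*8 = 8
  bit 1 = 0: r = r^2 mod 41 = 8^2 = 23
  bit 2 = 0: r = r^2 mod 41 = 23^2 = 37
  -> s = B^a = 37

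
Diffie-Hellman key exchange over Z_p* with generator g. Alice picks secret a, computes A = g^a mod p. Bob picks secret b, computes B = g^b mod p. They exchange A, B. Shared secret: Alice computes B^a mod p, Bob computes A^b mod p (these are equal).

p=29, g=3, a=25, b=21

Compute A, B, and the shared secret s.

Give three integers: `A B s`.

A = 3^25 mod 29  (bits of 25 = 11001)
  bit 0 = 1: r = r^2 * 3 mod 29 = 1^2 * 3 = 1*3 = 3
  bit 1 = 1: r = r^2 * 3 mod 29 = 3^2 * 3 = 9*3 = 27
  bit 2 = 0: r = r^2 mod 29 = 27^2 = 4
  bit 3 = 0: r = r^2 mod 29 = 4^2 = 16
  bit 4 = 1: r = r^2 * 3 mod 29 = 16^2 * 3 = 24*3 = 14
  -> A = 14
B = 3^21 mod 29  (bits of 21 = 10101)
  bit 0 = 1: r = r^2 * 3 mod 29 = 1^2 * 3 = 1*3 = 3
  bit 1 = 0: r = r^2 mod 29 = 3^2 = 9
  bit 2 = 1: r = r^2 * 3 mod 29 = 9^2 * 3 = 23*3 = 11
  bit 3 = 0: r = r^2 mod 29 = 11^2 = 5
  bit 4 = 1: r = r^2 * 3 mod 29 = 5^2 * 3 = 25*3 = 17
  -> B = 17
s = B^a = 17^25 mod 29  (bits of 25 = 11001)
  bit 0 = 1: r = r^2 * 17 mod 29 = 1^2 * 17 = 1*17 = 17
  bit 1 = 1: r = r^2 * 17 mod 29 = 17^2 * 17 = 28*17 = 12
  bit 2 = 0: r = r^2 mod 29 = 12^2 = 28
  bit 3 = 0: r = r^2 mod 29 = 28^2 = 1
  bit 4 = 1: r = r^2 * 17 mod 29 = 1^2 * 17 = 1*17 = 17
  -> s = B^a = 17

Answer: 14 17 17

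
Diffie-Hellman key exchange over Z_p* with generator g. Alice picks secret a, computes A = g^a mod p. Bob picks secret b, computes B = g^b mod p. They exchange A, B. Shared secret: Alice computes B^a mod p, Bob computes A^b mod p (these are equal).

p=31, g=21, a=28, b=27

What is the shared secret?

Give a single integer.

Answer: 2

Derivation:
A = 21^28 mod 31  (bits of 28 = 11100)
  bit 0 = 1: r = r^2 * 21 mod 31 = 1^2 * 21 = 1*21 = 21
  bit 1 = 1: r = r^2 * 21 mod 31 = 21^2 * 21 = 7*21 = 23
  bit 2 = 1: r = r^2 * 21 mod 31 = 23^2 * 21 = 2*21 = 11
  bit 3 = 0: r = r^2 mod 31 = 11^2 = 28
  bit 4 = 0: r = r^2 mod 31 = 28^2 = 9
  -> A = 9
B = 21^27 mod 31  (bits of 27 = 11011)
  bit 0 = 1: r = r^2 * 21 mod 31 = 1^2 * 21 = 1*21 = 21
  bit 1 = 1: r = r^2 * 21 mod 31 = 21^2 * 21 = 7*21 = 23
  bit 2 = 0: r = r^2 mod 31 = 23^2 = 2
  bit 3 = 1: r = r^2 * 21 mod 31 = 2^2 * 21 = 4*21 = 22
  bit 4 = 1: r = r^2 * 21 mod 31 = 22^2 * 21 = 19*21 = 27
  -> B = 27
s = B^a = 27^28 mod 31  (bits of 28 = 11100)
  bit 0 = 1: r = r^2 * 27 mod 31 = 1^2 * 27 = 1*27 = 27
  bit 1 = 1: r = r^2 * 27 mod 31 = 27^2 * 27 = 16*27 = 29
  bit 2 = 1: r = r^2 * 27 mod 31 = 29^2 * 27 = 4*27 = 15
  bit 3 = 0: r = r^2 mod 31 = 15^2 = 8
  bit 4 = 0: r = r^2 mod 31 = 8^2 = 2
  -> s = B^a = 2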